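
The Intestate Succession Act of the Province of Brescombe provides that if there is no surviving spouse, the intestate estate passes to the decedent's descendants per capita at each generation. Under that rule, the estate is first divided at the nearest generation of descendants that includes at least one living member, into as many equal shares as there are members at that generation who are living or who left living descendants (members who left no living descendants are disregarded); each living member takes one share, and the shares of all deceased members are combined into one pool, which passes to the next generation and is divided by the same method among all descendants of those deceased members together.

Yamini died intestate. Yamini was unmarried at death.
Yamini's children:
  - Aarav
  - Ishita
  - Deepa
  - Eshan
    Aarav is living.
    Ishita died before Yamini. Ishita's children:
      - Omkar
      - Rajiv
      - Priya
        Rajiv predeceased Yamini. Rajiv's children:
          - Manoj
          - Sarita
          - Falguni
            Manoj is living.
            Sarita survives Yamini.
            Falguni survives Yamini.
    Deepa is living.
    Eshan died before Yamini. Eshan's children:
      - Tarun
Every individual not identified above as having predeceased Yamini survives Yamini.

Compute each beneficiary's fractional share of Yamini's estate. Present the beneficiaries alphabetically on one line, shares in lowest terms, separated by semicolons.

Aarav 1/4; Deepa 1/4; Falguni 1/24; Manoj 1/24; Omkar 1/8; Priya 1/8; Sarita 1/24; Tarun 1/8

There is no surviving spouse, so the entire estate passes to Yamini's descendants per capita at each generation.
At generation 1 (Aarav, Ishita, Deepa, Eshan) there are 4 shares of (1)/4 = 1/4 each.
Living: Aarav and Deepa — each takes 1/4.
Deceased: Ishita and Eshan. Their combined 1/2 is pooled and carried to generation 2.
At generation 2 (Omkar, Rajiv, Priya, Tarun) there are 4 shares of (1/2)/4 = 1/8 each.
Living: Omkar, Priya, and Tarun — each takes 1/8.
Deceased: Rajiv. That 1/8 share is carried to generation 3.
At generation 3 (Manoj, Sarita, Falguni) there are 3 shares of (1/8)/3 = 1/24 each.
Living: Manoj, Sarita, and Falguni — each takes 1/24.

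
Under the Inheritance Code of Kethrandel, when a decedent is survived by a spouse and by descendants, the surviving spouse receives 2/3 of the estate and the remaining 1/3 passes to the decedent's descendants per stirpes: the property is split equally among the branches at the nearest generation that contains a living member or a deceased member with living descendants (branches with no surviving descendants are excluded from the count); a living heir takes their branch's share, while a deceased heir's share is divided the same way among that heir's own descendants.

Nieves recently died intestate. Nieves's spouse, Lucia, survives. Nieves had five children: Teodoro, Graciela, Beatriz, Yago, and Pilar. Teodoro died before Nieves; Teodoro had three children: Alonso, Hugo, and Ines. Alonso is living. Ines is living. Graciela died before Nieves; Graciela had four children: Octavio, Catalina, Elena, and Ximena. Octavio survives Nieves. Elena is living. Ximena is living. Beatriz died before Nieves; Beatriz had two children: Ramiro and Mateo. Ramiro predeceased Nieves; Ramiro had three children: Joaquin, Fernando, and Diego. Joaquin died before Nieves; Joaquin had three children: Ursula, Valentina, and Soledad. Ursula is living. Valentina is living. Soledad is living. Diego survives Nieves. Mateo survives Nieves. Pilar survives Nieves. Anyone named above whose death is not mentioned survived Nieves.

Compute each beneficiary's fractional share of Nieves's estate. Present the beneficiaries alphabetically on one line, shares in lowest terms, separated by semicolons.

Lucia, as surviving spouse, takes 2/3.
The remaining 1/3 passes to Nieves's descendants per stirpes.
The 1/3 is divided into 5 equal shares of 1/15 among Teodoro, Graciela, Beatriz, Yago, Pilar.
Teodoro predeceased; the 1/15 allotted to Teodoro's branch passes to Teodoro's issue by representation.
The 1/15 is divided into 3 equal shares of 1/45 among Alonso, Hugo, Ines.
Alonso is living and takes 1/45.
Hugo is living and takes 1/45.
Ines is living and takes 1/45.
Graciela predeceased; the 1/15 allotted to Graciela's branch passes to Graciela's issue by representation.
The 1/15 is divided into 4 equal shares of 1/60 among Octavio, Catalina, Elena, Ximena.
Octavio is living and takes 1/60.
Catalina is living and takes 1/60.
Elena is living and takes 1/60.
Ximena is living and takes 1/60.
Beatriz predeceased; the 1/15 allotted to Beatriz's branch passes to Beatriz's issue by representation.
The 1/15 is divided into 2 equal shares of 1/30 among Ramiro, Mateo.
Ramiro predeceased; the 1/30 allotted to Ramiro's branch passes to Ramiro's issue by representation.
The 1/30 is divided into 3 equal shares of 1/90 among Joaquin, Fernando, Diego.
Joaquin predeceased; the 1/90 allotted to Joaquin's branch passes to Joaquin's issue by representation.
The 1/90 is divided into 3 equal shares of 1/270 among Ursula, Valentina, Soledad.
Ursula is living and takes 1/270.
Valentina is living and takes 1/270.
Soledad is living and takes 1/270.
Fernando is living and takes 1/90.
Diego is living and takes 1/90.
Mateo is living and takes 1/30.
Yago is living and takes 1/15.
Pilar is living and takes 1/15.

Alonso 1/45; Catalina 1/60; Diego 1/90; Elena 1/60; Fernando 1/90; Hugo 1/45; Ines 1/45; Lucia 2/3; Mateo 1/30; Octavio 1/60; Pilar 1/15; Soledad 1/270; Ursula 1/270; Valentina 1/270; Ximena 1/60; Yago 1/15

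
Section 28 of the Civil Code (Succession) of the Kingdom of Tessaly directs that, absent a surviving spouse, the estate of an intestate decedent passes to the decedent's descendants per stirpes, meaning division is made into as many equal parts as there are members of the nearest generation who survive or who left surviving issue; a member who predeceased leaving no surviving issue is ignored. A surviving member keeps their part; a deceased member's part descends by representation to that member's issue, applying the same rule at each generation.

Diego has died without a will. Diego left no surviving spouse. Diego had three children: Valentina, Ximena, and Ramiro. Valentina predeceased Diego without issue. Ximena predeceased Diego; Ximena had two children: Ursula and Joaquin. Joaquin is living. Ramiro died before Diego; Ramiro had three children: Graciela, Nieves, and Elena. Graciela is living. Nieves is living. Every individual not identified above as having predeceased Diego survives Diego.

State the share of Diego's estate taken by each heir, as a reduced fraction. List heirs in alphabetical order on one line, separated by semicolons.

There is no surviving spouse, so the entire estate passes to Diego's descendants per stirpes.
Valentina left no surviving issue, so that branch lapses and is disregarded.
The estate is divided into 2 equal shares of 1/2 among Ximena, Ramiro.
Ximena predeceased; the 1/2 allotted to Ximena's branch passes to Ximena's issue by representation.
The 1/2 is divided into 2 equal shares of 1/4 among Ursula, Joaquin.
Ursula is living and takes 1/4.
Joaquin is living and takes 1/4.
Ramiro predeceased; the 1/2 allotted to Ramiro's branch passes to Ramiro's issue by representation.
The 1/2 is divided into 3 equal shares of 1/6 among Graciela, Nieves, Elena.
Graciela is living and takes 1/6.
Nieves is living and takes 1/6.
Elena is living and takes 1/6.

Elena 1/6; Graciela 1/6; Joaquin 1/4; Nieves 1/6; Ursula 1/4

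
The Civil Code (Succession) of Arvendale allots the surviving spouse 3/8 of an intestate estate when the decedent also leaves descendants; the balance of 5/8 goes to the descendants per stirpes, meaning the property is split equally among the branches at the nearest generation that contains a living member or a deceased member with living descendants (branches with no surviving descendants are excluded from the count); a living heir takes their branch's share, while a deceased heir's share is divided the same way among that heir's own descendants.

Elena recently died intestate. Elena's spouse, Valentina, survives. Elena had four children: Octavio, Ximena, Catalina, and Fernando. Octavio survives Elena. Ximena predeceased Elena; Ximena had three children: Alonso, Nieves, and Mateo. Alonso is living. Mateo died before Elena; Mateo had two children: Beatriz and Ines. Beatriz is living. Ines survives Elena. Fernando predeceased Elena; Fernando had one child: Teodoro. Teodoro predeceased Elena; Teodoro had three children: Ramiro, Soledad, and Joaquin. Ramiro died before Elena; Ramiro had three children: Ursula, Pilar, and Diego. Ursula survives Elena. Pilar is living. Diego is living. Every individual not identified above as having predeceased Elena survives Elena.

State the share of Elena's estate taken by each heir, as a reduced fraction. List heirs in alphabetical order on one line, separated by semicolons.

Alonso 5/96; Beatriz 5/192; Catalina 5/32; Diego 5/288; Ines 5/192; Joaquin 5/96; Nieves 5/96; Octavio 5/32; Pilar 5/288; Soledad 5/96; Ursula 5/288; Valentina 3/8

Valentina, as surviving spouse, takes 3/8.
The remaining 5/8 passes to Elena's descendants per stirpes.
The 5/8 is divided into 4 equal shares of 5/32 among Octavio, Ximena, Catalina, Fernando.
Octavio is living and takes 5/32.
Ximena predeceased; the 5/32 allotted to Ximena's branch passes to Ximena's issue by representation.
The 5/32 is divided into 3 equal shares of 5/96 among Alonso, Nieves, Mateo.
Alonso is living and takes 5/96.
Nieves is living and takes 5/96.
Mateo predeceased; the 5/96 allotted to Mateo's branch passes to Mateo's issue by representation.
The 5/96 is divided into 2 equal shares of 5/192 among Beatriz, Ines.
Beatriz is living and takes 5/192.
Ines is living and takes 5/192.
Catalina is living and takes 5/32.
Fernando predeceased; the 5/32 allotted to Fernando's branch passes to Fernando's issue by representation.
Teodoro's line is the sole branch at this level, so the full 5/32 passes to Teodoro's issue by representation.
The 5/32 is divided into 3 equal shares of 5/96 among Ramiro, Soledad, Joaquin.
Ramiro predeceased; the 5/96 allotted to Ramiro's branch passes to Ramiro's issue by representation.
The 5/96 is divided into 3 equal shares of 5/288 among Ursula, Pilar, Diego.
Ursula is living and takes 5/288.
Pilar is living and takes 5/288.
Diego is living and takes 5/288.
Soledad is living and takes 5/96.
Joaquin is living and takes 5/96.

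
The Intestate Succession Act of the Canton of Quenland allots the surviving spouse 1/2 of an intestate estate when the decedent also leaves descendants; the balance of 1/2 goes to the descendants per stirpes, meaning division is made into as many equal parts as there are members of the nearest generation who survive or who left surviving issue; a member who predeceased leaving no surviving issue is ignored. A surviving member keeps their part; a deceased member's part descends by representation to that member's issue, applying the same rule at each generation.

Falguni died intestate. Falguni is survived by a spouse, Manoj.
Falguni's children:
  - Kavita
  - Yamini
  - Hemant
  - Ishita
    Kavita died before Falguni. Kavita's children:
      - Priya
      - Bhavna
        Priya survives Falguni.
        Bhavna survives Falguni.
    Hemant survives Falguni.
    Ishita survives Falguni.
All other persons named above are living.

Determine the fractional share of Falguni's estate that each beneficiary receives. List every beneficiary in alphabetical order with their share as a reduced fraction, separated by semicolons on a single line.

Bhavna 1/16; Hemant 1/8; Ishita 1/8; Manoj 1/2; Priya 1/16; Yamini 1/8

Manoj, as surviving spouse, takes 1/2.
The remaining 1/2 passes to Falguni's descendants per stirpes.
The 1/2 is divided into 4 equal shares of 1/8 among Kavita, Yamini, Hemant, Ishita.
Kavita predeceased; the 1/8 allotted to Kavita's branch passes to Kavita's issue by representation.
The 1/8 is divided into 2 equal shares of 1/16 among Priya, Bhavna.
Priya is living and takes 1/16.
Bhavna is living and takes 1/16.
Yamini is living and takes 1/8.
Hemant is living and takes 1/8.
Ishita is living and takes 1/8.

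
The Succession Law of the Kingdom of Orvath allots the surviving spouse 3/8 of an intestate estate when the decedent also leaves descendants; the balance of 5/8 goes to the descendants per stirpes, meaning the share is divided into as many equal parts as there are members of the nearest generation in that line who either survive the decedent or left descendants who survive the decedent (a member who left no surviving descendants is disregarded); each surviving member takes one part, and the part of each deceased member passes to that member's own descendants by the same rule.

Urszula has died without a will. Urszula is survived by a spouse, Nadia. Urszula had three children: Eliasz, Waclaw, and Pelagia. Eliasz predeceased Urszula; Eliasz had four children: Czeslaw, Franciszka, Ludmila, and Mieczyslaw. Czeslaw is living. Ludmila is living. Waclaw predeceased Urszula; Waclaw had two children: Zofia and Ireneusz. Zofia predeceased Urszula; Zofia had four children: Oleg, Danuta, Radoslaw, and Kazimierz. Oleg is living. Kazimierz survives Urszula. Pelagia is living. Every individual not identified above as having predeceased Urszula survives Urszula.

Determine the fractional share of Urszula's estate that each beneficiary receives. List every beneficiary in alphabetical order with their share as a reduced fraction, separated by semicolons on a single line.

Nadia, as surviving spouse, takes 3/8.
The remaining 5/8 passes to Urszula's descendants per stirpes.
The 5/8 is divided into 3 equal shares of 5/24 among Eliasz, Waclaw, Pelagia.
Eliasz predeceased; the 5/24 allotted to Eliasz's branch passes to Eliasz's issue by representation.
The 5/24 is divided into 4 equal shares of 5/96 among Czeslaw, Franciszka, Ludmila, Mieczyslaw.
Czeslaw is living and takes 5/96.
Franciszka is living and takes 5/96.
Ludmila is living and takes 5/96.
Mieczyslaw is living and takes 5/96.
Waclaw predeceased; the 5/24 allotted to Waclaw's branch passes to Waclaw's issue by representation.
The 5/24 is divided into 2 equal shares of 5/48 among Zofia, Ireneusz.
Zofia predeceased; the 5/48 allotted to Zofia's branch passes to Zofia's issue by representation.
The 5/48 is divided into 4 equal shares of 5/192 among Oleg, Danuta, Radoslaw, Kazimierz.
Oleg is living and takes 5/192.
Danuta is living and takes 5/192.
Radoslaw is living and takes 5/192.
Kazimierz is living and takes 5/192.
Ireneusz is living and takes 5/48.
Pelagia is living and takes 5/24.

Czeslaw 5/96; Danuta 5/192; Franciszka 5/96; Ireneusz 5/48; Kazimierz 5/192; Ludmila 5/96; Mieczyslaw 5/96; Nadia 3/8; Oleg 5/192; Pelagia 5/24; Radoslaw 5/192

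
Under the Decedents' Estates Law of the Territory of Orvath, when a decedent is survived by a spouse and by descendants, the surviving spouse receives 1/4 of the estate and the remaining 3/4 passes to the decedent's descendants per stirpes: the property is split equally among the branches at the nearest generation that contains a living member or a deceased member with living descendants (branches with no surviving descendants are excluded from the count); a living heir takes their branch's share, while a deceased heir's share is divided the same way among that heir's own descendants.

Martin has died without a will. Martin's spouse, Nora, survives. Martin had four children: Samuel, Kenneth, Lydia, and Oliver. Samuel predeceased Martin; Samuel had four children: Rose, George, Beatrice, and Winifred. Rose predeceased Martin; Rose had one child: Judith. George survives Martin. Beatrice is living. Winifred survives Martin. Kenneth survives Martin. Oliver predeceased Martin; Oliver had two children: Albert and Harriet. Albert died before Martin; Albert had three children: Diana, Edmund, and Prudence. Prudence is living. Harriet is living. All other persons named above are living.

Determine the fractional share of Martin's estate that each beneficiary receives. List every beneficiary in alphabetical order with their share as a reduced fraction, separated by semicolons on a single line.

Nora, as surviving spouse, takes 1/4.
The remaining 3/4 passes to Martin's descendants per stirpes.
The 3/4 is divided into 4 equal shares of 3/16 among Samuel, Kenneth, Lydia, Oliver.
Samuel predeceased; the 3/16 allotted to Samuel's branch passes to Samuel's issue by representation.
The 3/16 is divided into 4 equal shares of 3/64 among Rose, George, Beatrice, Winifred.
Rose predeceased; the 3/64 allotted to Rose's branch passes to Rose's issue by representation.
Judith is the sole taker at this level and receives the full 3/64.
George is living and takes 3/64.
Beatrice is living and takes 3/64.
Winifred is living and takes 3/64.
Kenneth is living and takes 3/16.
Lydia is living and takes 3/16.
Oliver predeceased; the 3/16 allotted to Oliver's branch passes to Oliver's issue by representation.
The 3/16 is divided into 2 equal shares of 3/32 among Albert, Harriet.
Albert predeceased; the 3/32 allotted to Albert's branch passes to Albert's issue by representation.
The 3/32 is divided into 3 equal shares of 1/32 among Diana, Edmund, Prudence.
Diana is living and takes 1/32.
Edmund is living and takes 1/32.
Prudence is living and takes 1/32.
Harriet is living and takes 3/32.

Beatrice 3/64; Diana 1/32; Edmund 1/32; George 3/64; Harriet 3/32; Judith 3/64; Kenneth 3/16; Lydia 3/16; Nora 1/4; Prudence 1/32; Winifred 3/64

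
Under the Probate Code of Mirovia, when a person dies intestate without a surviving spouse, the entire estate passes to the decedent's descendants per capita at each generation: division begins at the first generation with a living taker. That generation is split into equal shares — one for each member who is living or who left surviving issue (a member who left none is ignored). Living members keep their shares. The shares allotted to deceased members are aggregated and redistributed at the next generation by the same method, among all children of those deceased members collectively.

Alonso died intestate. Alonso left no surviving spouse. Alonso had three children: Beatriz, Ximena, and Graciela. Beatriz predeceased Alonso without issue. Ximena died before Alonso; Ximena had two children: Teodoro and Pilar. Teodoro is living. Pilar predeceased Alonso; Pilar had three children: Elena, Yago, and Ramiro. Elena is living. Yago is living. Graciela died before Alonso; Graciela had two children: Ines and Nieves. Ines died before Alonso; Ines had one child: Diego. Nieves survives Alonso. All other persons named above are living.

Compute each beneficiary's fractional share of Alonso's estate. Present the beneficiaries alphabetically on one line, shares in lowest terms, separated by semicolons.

Diego 1/8; Elena 1/8; Nieves 1/4; Ramiro 1/8; Teodoro 1/4; Yago 1/8

There is no surviving spouse, so the entire estate passes to Alonso's descendants per capita at each generation.
No one at generation 1 (Ximena, Graciela) is living; moving to the next generation.
At generation 2 (Teodoro, Pilar, Ines, Nieves) there are 4 shares of (1)/4 = 1/4 each.
Living: Teodoro and Nieves — each takes 1/4.
Deceased: Pilar and Ines. Their combined 1/2 is pooled and carried to generation 3.
At generation 3 (Elena, Yago, Ramiro, Diego) there are 4 shares of (1/2)/4 = 1/8 each.
Living: Elena, Yago, Ramiro, and Diego — each takes 1/8.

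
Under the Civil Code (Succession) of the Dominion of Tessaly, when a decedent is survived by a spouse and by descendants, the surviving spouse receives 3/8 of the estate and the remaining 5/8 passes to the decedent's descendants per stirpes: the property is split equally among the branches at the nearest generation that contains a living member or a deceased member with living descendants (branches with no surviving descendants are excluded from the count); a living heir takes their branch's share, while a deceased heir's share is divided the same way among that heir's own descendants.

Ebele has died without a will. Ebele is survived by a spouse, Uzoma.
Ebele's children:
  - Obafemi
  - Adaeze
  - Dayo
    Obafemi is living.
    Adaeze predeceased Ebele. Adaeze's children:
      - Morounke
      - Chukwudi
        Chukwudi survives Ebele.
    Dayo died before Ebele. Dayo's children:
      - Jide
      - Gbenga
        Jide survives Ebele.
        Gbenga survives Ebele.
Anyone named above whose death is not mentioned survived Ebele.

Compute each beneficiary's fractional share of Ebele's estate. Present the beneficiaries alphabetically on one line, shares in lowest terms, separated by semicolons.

Uzoma, as surviving spouse, takes 3/8.
The remaining 5/8 passes to Ebele's descendants per stirpes.
The 5/8 is divided into 3 equal shares of 5/24 among Obafemi, Adaeze, Dayo.
Obafemi is living and takes 5/24.
Adaeze predeceased; the 5/24 allotted to Adaeze's branch passes to Adaeze's issue by representation.
The 5/24 is divided into 2 equal shares of 5/48 among Morounke, Chukwudi.
Morounke is living and takes 5/48.
Chukwudi is living and takes 5/48.
Dayo predeceased; the 5/24 allotted to Dayo's branch passes to Dayo's issue by representation.
The 5/24 is divided into 2 equal shares of 5/48 among Jide, Gbenga.
Jide is living and takes 5/48.
Gbenga is living and takes 5/48.

Chukwudi 5/48; Gbenga 5/48; Jide 5/48; Morounke 5/48; Obafemi 5/24; Uzoma 3/8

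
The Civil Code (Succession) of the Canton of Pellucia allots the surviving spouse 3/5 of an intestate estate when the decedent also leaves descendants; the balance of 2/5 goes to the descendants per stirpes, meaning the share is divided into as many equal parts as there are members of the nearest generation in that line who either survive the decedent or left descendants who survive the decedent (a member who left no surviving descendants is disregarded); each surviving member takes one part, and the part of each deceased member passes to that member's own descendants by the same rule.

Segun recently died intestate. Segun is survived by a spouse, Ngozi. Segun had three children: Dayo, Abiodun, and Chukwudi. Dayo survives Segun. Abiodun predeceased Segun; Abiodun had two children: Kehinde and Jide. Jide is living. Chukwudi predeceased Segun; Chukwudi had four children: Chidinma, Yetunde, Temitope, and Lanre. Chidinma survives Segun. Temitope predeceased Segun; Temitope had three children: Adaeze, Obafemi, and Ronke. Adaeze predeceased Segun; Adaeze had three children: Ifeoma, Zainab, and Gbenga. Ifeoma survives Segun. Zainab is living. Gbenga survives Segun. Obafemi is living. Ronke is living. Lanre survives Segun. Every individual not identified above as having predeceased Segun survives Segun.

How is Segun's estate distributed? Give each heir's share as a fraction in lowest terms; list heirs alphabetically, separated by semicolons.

Ngozi, as surviving spouse, takes 3/5.
The remaining 2/5 passes to Segun's descendants per stirpes.
The 2/5 is divided into 3 equal shares of 2/15 among Dayo, Abiodun, Chukwudi.
Dayo is living and takes 2/15.
Abiodun predeceased; the 2/15 allotted to Abiodun's branch passes to Abiodun's issue by representation.
The 2/15 is divided into 2 equal shares of 1/15 among Kehinde, Jide.
Kehinde is living and takes 1/15.
Jide is living and takes 1/15.
Chukwudi predeceased; the 2/15 allotted to Chukwudi's branch passes to Chukwudi's issue by representation.
The 2/15 is divided into 4 equal shares of 1/30 among Chidinma, Yetunde, Temitope, Lanre.
Chidinma is living and takes 1/30.
Yetunde is living and takes 1/30.
Temitope predeceased; the 1/30 allotted to Temitope's branch passes to Temitope's issue by representation.
The 1/30 is divided into 3 equal shares of 1/90 among Adaeze, Obafemi, Ronke.
Adaeze predeceased; the 1/90 allotted to Adaeze's branch passes to Adaeze's issue by representation.
The 1/90 is divided into 3 equal shares of 1/270 among Ifeoma, Zainab, Gbenga.
Ifeoma is living and takes 1/270.
Zainab is living and takes 1/270.
Gbenga is living and takes 1/270.
Obafemi is living and takes 1/90.
Ronke is living and takes 1/90.
Lanre is living and takes 1/30.

Chidinma 1/30; Dayo 2/15; Gbenga 1/270; Ifeoma 1/270; Jide 1/15; Kehinde 1/15; Lanre 1/30; Ngozi 3/5; Obafemi 1/90; Ronke 1/90; Yetunde 1/30; Zainab 1/270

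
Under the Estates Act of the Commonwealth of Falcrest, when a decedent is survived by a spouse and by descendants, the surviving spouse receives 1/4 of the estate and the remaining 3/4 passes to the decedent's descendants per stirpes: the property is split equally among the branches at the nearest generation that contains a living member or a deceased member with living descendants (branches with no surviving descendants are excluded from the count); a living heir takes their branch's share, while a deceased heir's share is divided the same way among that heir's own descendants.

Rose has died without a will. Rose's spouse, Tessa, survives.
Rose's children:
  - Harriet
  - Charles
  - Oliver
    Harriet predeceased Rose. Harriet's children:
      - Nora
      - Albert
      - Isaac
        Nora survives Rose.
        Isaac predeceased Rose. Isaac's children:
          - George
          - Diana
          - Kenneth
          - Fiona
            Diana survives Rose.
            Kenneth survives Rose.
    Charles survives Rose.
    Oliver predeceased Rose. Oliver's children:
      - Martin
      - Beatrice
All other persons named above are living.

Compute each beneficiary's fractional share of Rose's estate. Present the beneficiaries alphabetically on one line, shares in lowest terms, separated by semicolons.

Albert 1/12; Beatrice 1/8; Charles 1/4; Diana 1/48; Fiona 1/48; George 1/48; Kenneth 1/48; Martin 1/8; Nora 1/12; Tessa 1/4

Tessa, as surviving spouse, takes 1/4.
The remaining 3/4 passes to Rose's descendants per stirpes.
The 3/4 is divided into 3 equal shares of 1/4 among Harriet, Charles, Oliver.
Harriet predeceased; the 1/4 allotted to Harriet's branch passes to Harriet's issue by representation.
The 1/4 is divided into 3 equal shares of 1/12 among Nora, Albert, Isaac.
Nora is living and takes 1/12.
Albert is living and takes 1/12.
Isaac predeceased; the 1/12 allotted to Isaac's branch passes to Isaac's issue by representation.
The 1/12 is divided into 4 equal shares of 1/48 among George, Diana, Kenneth, Fiona.
George is living and takes 1/48.
Diana is living and takes 1/48.
Kenneth is living and takes 1/48.
Fiona is living and takes 1/48.
Charles is living and takes 1/4.
Oliver predeceased; the 1/4 allotted to Oliver's branch passes to Oliver's issue by representation.
The 1/4 is divided into 2 equal shares of 1/8 among Martin, Beatrice.
Martin is living and takes 1/8.
Beatrice is living and takes 1/8.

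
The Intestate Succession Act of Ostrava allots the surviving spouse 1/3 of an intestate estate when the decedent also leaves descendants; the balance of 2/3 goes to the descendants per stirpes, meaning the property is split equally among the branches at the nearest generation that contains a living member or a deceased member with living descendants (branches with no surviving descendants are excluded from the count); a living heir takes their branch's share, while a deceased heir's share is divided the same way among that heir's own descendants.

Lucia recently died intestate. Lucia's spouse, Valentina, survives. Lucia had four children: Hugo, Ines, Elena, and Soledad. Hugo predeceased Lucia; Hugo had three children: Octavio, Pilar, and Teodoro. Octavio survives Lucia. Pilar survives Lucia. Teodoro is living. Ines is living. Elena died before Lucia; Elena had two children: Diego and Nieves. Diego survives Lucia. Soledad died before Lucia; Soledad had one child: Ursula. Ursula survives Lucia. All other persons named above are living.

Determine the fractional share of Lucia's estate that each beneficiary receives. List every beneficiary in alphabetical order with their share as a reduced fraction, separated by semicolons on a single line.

Valentina, as surviving spouse, takes 1/3.
The remaining 2/3 passes to Lucia's descendants per stirpes.
The 2/3 is divided into 4 equal shares of 1/6 among Hugo, Ines, Elena, Soledad.
Hugo predeceased; the 1/6 allotted to Hugo's branch passes to Hugo's issue by representation.
The 1/6 is divided into 3 equal shares of 1/18 among Octavio, Pilar, Teodoro.
Octavio is living and takes 1/18.
Pilar is living and takes 1/18.
Teodoro is living and takes 1/18.
Ines is living and takes 1/6.
Elena predeceased; the 1/6 allotted to Elena's branch passes to Elena's issue by representation.
The 1/6 is divided into 2 equal shares of 1/12 among Diego, Nieves.
Diego is living and takes 1/12.
Nieves is living and takes 1/12.
Soledad predeceased; the 1/6 allotted to Soledad's branch passes to Soledad's issue by representation.
Ursula is the sole taker at this level and receives the full 1/6.

Diego 1/12; Ines 1/6; Nieves 1/12; Octavio 1/18; Pilar 1/18; Teodoro 1/18; Ursula 1/6; Valentina 1/3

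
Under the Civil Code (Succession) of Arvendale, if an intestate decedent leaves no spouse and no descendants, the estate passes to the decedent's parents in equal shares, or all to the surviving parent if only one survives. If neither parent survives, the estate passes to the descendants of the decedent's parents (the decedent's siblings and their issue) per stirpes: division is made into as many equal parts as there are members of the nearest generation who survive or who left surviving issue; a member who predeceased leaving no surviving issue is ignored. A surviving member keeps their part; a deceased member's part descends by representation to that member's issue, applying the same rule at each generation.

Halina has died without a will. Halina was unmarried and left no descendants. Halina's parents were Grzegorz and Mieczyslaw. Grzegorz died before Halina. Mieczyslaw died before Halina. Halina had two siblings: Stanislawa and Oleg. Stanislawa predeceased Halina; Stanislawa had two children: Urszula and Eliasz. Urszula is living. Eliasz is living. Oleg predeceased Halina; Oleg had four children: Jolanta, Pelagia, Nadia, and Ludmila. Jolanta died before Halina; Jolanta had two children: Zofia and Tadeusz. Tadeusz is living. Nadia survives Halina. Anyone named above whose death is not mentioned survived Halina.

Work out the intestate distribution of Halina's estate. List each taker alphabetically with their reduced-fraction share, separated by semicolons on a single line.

Eliasz 1/4; Ludmila 1/8; Nadia 1/8; Pelagia 1/8; Tadeusz 1/16; Urszula 1/4; Zofia 1/16

Neither parent survives and there are no descendants, so the estate passes to Halina's siblings and their issue per stirpes.
The estate is divided into 2 equal shares of 1/2 among Stanislawa, Oleg.
Stanislawa predeceased; the 1/2 allotted to Stanislawa's branch passes to Stanislawa's issue by representation.
The 1/2 is divided into 2 equal shares of 1/4 among Urszula, Eliasz.
Urszula is living and takes 1/4.
Eliasz is living and takes 1/4.
Oleg predeceased; the 1/2 allotted to Oleg's branch passes to Oleg's issue by representation.
The 1/2 is divided into 4 equal shares of 1/8 among Jolanta, Pelagia, Nadia, Ludmila.
Jolanta predeceased; the 1/8 allotted to Jolanta's branch passes to Jolanta's issue by representation.
The 1/8 is divided into 2 equal shares of 1/16 among Zofia, Tadeusz.
Zofia is living and takes 1/16.
Tadeusz is living and takes 1/16.
Pelagia is living and takes 1/8.
Nadia is living and takes 1/8.
Ludmila is living and takes 1/8.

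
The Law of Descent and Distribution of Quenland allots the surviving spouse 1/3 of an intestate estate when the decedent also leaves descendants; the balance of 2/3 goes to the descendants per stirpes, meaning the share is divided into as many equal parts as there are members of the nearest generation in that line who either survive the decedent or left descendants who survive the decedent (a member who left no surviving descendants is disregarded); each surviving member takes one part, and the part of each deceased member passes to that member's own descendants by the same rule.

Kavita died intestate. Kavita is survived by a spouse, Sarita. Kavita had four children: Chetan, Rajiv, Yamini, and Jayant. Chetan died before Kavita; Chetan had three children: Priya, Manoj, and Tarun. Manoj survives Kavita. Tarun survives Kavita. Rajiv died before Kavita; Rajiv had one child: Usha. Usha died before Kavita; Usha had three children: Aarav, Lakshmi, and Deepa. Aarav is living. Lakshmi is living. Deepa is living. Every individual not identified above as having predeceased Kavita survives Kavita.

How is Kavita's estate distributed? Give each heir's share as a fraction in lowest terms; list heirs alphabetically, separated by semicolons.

Sarita, as surviving spouse, takes 1/3.
The remaining 2/3 passes to Kavita's descendants per stirpes.
The 2/3 is divided into 4 equal shares of 1/6 among Chetan, Rajiv, Yamini, Jayant.
Chetan predeceased; the 1/6 allotted to Chetan's branch passes to Chetan's issue by representation.
The 1/6 is divided into 3 equal shares of 1/18 among Priya, Manoj, Tarun.
Priya is living and takes 1/18.
Manoj is living and takes 1/18.
Tarun is living and takes 1/18.
Rajiv predeceased; the 1/6 allotted to Rajiv's branch passes to Rajiv's issue by representation.
Usha's line is the sole branch at this level, so the full 1/6 passes to Usha's issue by representation.
The 1/6 is divided into 3 equal shares of 1/18 among Aarav, Lakshmi, Deepa.
Aarav is living and takes 1/18.
Lakshmi is living and takes 1/18.
Deepa is living and takes 1/18.
Yamini is living and takes 1/6.
Jayant is living and takes 1/6.

Aarav 1/18; Deepa 1/18; Jayant 1/6; Lakshmi 1/18; Manoj 1/18; Priya 1/18; Sarita 1/3; Tarun 1/18; Yamini 1/6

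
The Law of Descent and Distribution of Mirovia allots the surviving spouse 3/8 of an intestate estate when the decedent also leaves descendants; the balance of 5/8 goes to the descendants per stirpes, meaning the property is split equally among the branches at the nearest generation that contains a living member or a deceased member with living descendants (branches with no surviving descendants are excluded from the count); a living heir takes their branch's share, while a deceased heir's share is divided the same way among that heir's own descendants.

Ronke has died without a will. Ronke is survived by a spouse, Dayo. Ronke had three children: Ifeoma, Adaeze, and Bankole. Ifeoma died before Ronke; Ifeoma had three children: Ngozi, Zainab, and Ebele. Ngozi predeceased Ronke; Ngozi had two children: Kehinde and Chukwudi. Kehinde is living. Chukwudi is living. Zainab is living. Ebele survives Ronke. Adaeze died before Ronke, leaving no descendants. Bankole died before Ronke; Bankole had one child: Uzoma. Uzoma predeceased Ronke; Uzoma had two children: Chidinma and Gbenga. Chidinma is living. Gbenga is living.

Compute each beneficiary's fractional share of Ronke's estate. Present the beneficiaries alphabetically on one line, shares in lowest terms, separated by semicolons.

Dayo, as surviving spouse, takes 3/8.
The remaining 5/8 passes to Ronke's descendants per stirpes.
Adaeze left no surviving issue, so that branch lapses and is disregarded.
The 5/8 is divided into 2 equal shares of 5/16 among Ifeoma, Bankole.
Ifeoma predeceased; the 5/16 allotted to Ifeoma's branch passes to Ifeoma's issue by representation.
The 5/16 is divided into 3 equal shares of 5/48 among Ngozi, Zainab, Ebele.
Ngozi predeceased; the 5/48 allotted to Ngozi's branch passes to Ngozi's issue by representation.
The 5/48 is divided into 2 equal shares of 5/96 among Kehinde, Chukwudi.
Kehinde is living and takes 5/96.
Chukwudi is living and takes 5/96.
Zainab is living and takes 5/48.
Ebele is living and takes 5/48.
Bankole predeceased; the 5/16 allotted to Bankole's branch passes to Bankole's issue by representation.
Uzoma's line is the sole branch at this level, so the full 5/16 passes to Uzoma's issue by representation.
The 5/16 is divided into 2 equal shares of 5/32 among Chidinma, Gbenga.
Chidinma is living and takes 5/32.
Gbenga is living and takes 5/32.

Chidinma 5/32; Chukwudi 5/96; Dayo 3/8; Ebele 5/48; Gbenga 5/32; Kehinde 5/96; Zainab 5/48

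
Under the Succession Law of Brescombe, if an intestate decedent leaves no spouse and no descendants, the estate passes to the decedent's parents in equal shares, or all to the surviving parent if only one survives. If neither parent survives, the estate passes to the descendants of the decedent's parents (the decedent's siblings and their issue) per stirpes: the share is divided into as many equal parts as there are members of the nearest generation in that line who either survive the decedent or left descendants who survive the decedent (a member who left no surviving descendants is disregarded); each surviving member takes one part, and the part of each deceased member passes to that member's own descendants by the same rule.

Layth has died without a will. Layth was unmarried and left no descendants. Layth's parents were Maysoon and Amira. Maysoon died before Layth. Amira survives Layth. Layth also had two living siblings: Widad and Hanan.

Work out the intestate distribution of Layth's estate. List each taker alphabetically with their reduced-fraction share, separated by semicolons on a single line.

Amira 1

Only one parent, Amira, survives, so Amira takes the entire estate. The siblings take nothing because a surviving parent has priority.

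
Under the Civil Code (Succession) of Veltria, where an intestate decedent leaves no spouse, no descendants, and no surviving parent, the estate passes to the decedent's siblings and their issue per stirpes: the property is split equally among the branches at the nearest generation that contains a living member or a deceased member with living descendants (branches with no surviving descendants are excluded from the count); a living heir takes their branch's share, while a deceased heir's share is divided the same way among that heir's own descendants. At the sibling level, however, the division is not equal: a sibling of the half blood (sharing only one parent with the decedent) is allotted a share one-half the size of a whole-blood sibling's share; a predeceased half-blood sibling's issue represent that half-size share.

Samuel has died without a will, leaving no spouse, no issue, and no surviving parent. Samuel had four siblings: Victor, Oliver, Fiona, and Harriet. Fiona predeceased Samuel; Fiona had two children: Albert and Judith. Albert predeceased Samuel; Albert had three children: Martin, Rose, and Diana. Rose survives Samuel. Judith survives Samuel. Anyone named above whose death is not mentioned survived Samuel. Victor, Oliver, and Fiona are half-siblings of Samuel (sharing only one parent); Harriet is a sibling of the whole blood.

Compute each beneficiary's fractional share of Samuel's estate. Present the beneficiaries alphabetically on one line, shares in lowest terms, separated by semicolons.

No spouse, descendants, or parent survives, so the estate passes to Samuel's siblings per stirpes.
Half-blood siblings count for one-half the weight of whole-blood siblings at the initial division.
Dividing 1 in proportion to weights (total weight 5/2): Victor (weight 1/2) → 1/5; Oliver (weight 1/2) → 1/5; Fiona (weight 1/2) → 1/5; Harriet (weight 1) → 2/5.
Victor is living and takes 1/5.
Oliver is living and takes 1/5.
Fiona predeceased; the 1/5 allotted to Fiona's branch passes to Fiona's issue by representation.
The 1/5 is divided into 2 equal shares of 1/10 among Albert, Judith.
Albert predeceased; the 1/10 allotted to Albert's branch passes to Albert's issue by representation.
The 1/10 is divided into 3 equal shares of 1/30 among Martin, Rose, Diana.
Martin is living and takes 1/30.
Rose is living and takes 1/30.
Diana is living and takes 1/30.
Judith is living and takes 1/10.
Harriet is living and takes 2/5.

Diana 1/30; Harriet 2/5; Judith 1/10; Martin 1/30; Oliver 1/5; Rose 1/30; Victor 1/5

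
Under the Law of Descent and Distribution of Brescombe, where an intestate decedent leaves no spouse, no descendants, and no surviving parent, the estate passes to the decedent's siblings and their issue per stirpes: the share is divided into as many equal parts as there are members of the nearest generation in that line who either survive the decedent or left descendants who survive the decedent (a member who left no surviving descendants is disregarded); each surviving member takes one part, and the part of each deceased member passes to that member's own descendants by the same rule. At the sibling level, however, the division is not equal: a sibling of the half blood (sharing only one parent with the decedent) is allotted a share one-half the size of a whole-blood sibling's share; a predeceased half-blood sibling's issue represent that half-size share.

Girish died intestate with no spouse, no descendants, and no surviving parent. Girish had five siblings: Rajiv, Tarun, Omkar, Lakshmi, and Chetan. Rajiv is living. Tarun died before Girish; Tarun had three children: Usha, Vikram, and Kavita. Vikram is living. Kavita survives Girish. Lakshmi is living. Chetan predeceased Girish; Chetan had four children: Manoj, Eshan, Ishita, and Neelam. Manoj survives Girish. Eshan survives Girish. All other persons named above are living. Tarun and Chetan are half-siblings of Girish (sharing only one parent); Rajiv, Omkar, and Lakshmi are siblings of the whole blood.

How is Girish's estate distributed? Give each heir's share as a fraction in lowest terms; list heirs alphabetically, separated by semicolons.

Eshan 1/32; Ishita 1/32; Kavita 1/24; Lakshmi 1/4; Manoj 1/32; Neelam 1/32; Omkar 1/4; Rajiv 1/4; Usha 1/24; Vikram 1/24

No spouse, descendants, or parent survives, so the estate passes to Girish's siblings per stirpes.
Half-blood siblings count for one-half the weight of whole-blood siblings at the initial division.
Dividing 1 in proportion to weights (total weight 4): Rajiv (weight 1) → 1/4; Tarun (weight 1/2) → 1/8; Omkar (weight 1) → 1/4; Lakshmi (weight 1) → 1/4; Chetan (weight 1/2) → 1/8.
Rajiv is living and takes 1/4.
Tarun predeceased; the 1/8 allotted to Tarun's branch passes to Tarun's issue by representation.
The 1/8 is divided into 3 equal shares of 1/24 among Usha, Vikram, Kavita.
Usha is living and takes 1/24.
Vikram is living and takes 1/24.
Kavita is living and takes 1/24.
Omkar is living and takes 1/4.
Lakshmi is living and takes 1/4.
Chetan predeceased; the 1/8 allotted to Chetan's branch passes to Chetan's issue by representation.
The 1/8 is divided into 4 equal shares of 1/32 among Manoj, Eshan, Ishita, Neelam.
Manoj is living and takes 1/32.
Eshan is living and takes 1/32.
Ishita is living and takes 1/32.
Neelam is living and takes 1/32.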